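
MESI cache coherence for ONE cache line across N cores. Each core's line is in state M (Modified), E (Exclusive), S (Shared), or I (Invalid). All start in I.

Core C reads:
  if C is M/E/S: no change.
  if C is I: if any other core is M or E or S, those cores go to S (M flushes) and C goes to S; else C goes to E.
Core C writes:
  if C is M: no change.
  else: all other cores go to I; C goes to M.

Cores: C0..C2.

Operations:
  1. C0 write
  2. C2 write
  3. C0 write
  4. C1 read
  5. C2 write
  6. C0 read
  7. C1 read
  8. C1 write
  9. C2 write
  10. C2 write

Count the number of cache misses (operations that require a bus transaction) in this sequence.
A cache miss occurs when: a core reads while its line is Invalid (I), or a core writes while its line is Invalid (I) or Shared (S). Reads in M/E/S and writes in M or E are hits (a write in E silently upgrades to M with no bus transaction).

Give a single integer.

Op 1: C0 write [C0 write: invalidate none -> C0=M] -> [M,I,I] [MISS #1: write from I]
Op 2: C2 write [C2 write: invalidate ['C0=M'] -> C2=M] -> [I,I,M] [MISS #2: write from I]
Op 3: C0 write [C0 write: invalidate ['C2=M'] -> C0=M] -> [M,I,I] [MISS #3: write from I]
Op 4: C1 read [C1 read from I: others=['C0=M'] -> C1=S, others downsized to S] -> [S,S,I] [MISS #4: read from I]
Op 5: C2 write [C2 write: invalidate ['C0=S', 'C1=S'] -> C2=M] -> [I,I,M] [MISS #5: write from I]
Op 6: C0 read [C0 read from I: others=['C2=M'] -> C0=S, others downsized to S] -> [S,I,S] [MISS #6: read from I]
Op 7: C1 read [C1 read from I: others=['C0=S', 'C2=S'] -> C1=S, others downsized to S] -> [S,S,S] [MISS #7: read from I]
Op 8: C1 write [C1 write: invalidate ['C0=S', 'C2=S'] -> C1=M] -> [I,M,I] [MISS #8: write from S]
Op 9: C2 write [C2 write: invalidate ['C1=M'] -> C2=M] -> [I,I,M] [MISS #9: write from I]
Op 10: C2 write [C2 write: already M (modified), no change] -> [I,I,M] [hit: write from M]

Answer: 9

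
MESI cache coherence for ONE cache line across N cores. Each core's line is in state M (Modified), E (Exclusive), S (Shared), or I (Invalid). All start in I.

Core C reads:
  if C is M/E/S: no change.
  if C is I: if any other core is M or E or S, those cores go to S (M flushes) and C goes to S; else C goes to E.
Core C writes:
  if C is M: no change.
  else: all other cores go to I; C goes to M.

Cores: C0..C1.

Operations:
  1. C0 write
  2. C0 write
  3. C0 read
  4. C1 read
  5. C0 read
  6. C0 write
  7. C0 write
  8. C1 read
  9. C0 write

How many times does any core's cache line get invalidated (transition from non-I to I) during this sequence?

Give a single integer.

Answer: 2

Derivation:
Op 1: C0 write [C0 write: invalidate none -> C0=M] -> [M,I] (invalidations this op: 0; running total: 0)
Op 2: C0 write [C0 write: already M (modified), no change] -> [M,I] (invalidations this op: 0; running total: 0)
Op 3: C0 read [C0 read: already in M, no change] -> [M,I] (invalidations this op: 0; running total: 0)
Op 4: C1 read [C1 read from I: others=['C0=M'] -> C1=S, others downsized to S] -> [S,S] (invalidations this op: 0; running total: 0)
Op 5: C0 read [C0 read: already in S, no change] -> [S,S] (invalidations this op: 0; running total: 0)
Op 6: C0 write [C0 write: invalidate ['C1=S'] -> C0=M] -> [M,I] (invalidations this op: 1; running total: 1)
Op 7: C0 write [C0 write: already M (modified), no change] -> [M,I] (invalidations this op: 0; running total: 1)
Op 8: C1 read [C1 read from I: others=['C0=M'] -> C1=S, others downsized to S] -> [S,S] (invalidations this op: 0; running total: 1)
Op 9: C0 write [C0 write: invalidate ['C1=S'] -> C0=M] -> [M,I] (invalidations this op: 1; running total: 2)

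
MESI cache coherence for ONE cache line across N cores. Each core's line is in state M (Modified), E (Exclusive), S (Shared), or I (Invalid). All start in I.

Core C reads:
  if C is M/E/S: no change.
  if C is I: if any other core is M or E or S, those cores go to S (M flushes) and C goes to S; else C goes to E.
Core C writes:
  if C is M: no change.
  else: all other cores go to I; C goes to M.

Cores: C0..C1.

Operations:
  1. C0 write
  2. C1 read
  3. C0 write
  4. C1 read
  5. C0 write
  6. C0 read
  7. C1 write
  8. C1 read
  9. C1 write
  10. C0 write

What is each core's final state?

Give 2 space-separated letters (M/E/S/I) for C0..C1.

Answer: M I

Derivation:
Op 1: C0 write [C0 write: invalidate none -> C0=M] -> [M,I]
Op 2: C1 read [C1 read from I: others=['C0=M'] -> C1=S, others downsized to S] -> [S,S]
Op 3: C0 write [C0 write: invalidate ['C1=S'] -> C0=M] -> [M,I]
Op 4: C1 read [C1 read from I: others=['C0=M'] -> C1=S, others downsized to S] -> [S,S]
Op 5: C0 write [C0 write: invalidate ['C1=S'] -> C0=M] -> [M,I]
Op 6: C0 read [C0 read: already in M, no change] -> [M,I]
Op 7: C1 write [C1 write: invalidate ['C0=M'] -> C1=M] -> [I,M]
Op 8: C1 read [C1 read: already in M, no change] -> [I,M]
Op 9: C1 write [C1 write: already M (modified), no change] -> [I,M]
Op 10: C0 write [C0 write: invalidate ['C1=M'] -> C0=M] -> [M,I]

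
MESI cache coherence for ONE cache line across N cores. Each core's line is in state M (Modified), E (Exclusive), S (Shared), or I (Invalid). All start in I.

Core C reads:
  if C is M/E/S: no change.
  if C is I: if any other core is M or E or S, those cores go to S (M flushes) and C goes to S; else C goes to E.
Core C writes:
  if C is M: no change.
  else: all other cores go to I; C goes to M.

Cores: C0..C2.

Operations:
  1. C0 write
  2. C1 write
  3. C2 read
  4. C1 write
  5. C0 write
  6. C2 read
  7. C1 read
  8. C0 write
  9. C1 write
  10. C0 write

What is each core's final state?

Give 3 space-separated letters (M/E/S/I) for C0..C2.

Op 1: C0 write [C0 write: invalidate none -> C0=M] -> [M,I,I]
Op 2: C1 write [C1 write: invalidate ['C0=M'] -> C1=M] -> [I,M,I]
Op 3: C2 read [C2 read from I: others=['C1=M'] -> C2=S, others downsized to S] -> [I,S,S]
Op 4: C1 write [C1 write: invalidate ['C2=S'] -> C1=M] -> [I,M,I]
Op 5: C0 write [C0 write: invalidate ['C1=M'] -> C0=M] -> [M,I,I]
Op 6: C2 read [C2 read from I: others=['C0=M'] -> C2=S, others downsized to S] -> [S,I,S]
Op 7: C1 read [C1 read from I: others=['C0=S', 'C2=S'] -> C1=S, others downsized to S] -> [S,S,S]
Op 8: C0 write [C0 write: invalidate ['C1=S', 'C2=S'] -> C0=M] -> [M,I,I]
Op 9: C1 write [C1 write: invalidate ['C0=M'] -> C1=M] -> [I,M,I]
Op 10: C0 write [C0 write: invalidate ['C1=M'] -> C0=M] -> [M,I,I]

Answer: M I I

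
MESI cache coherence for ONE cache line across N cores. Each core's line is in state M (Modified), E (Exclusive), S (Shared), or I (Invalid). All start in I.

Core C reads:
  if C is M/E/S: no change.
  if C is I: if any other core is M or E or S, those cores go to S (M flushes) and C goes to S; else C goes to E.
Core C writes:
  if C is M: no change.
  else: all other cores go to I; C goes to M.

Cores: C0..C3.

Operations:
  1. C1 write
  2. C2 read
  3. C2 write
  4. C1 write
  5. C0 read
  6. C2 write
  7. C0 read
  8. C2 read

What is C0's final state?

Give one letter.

Op 1: C1 write [C1 write: invalidate none -> C1=M] -> [I,M,I,I]
Op 2: C2 read [C2 read from I: others=['C1=M'] -> C2=S, others downsized to S] -> [I,S,S,I]
Op 3: C2 write [C2 write: invalidate ['C1=S'] -> C2=M] -> [I,I,M,I]
Op 4: C1 write [C1 write: invalidate ['C2=M'] -> C1=M] -> [I,M,I,I]
Op 5: C0 read [C0 read from I: others=['C1=M'] -> C0=S, others downsized to S] -> [S,S,I,I]
Op 6: C2 write [C2 write: invalidate ['C0=S', 'C1=S'] -> C2=M] -> [I,I,M,I]
Op 7: C0 read [C0 read from I: others=['C2=M'] -> C0=S, others downsized to S] -> [S,I,S,I]
Op 8: C2 read [C2 read: already in S, no change] -> [S,I,S,I]

Answer: S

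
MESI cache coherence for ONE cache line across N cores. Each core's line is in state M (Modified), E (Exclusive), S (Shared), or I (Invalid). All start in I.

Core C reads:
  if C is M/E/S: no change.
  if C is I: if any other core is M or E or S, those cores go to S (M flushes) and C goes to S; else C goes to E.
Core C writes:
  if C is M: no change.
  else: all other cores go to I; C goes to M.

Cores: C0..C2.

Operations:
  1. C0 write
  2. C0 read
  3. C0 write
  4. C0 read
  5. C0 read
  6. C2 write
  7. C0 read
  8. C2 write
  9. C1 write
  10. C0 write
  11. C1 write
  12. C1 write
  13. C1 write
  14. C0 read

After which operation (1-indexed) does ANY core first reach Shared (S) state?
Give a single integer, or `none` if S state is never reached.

Op 1: C0 write [C0 write: invalidate none -> C0=M] -> [M,I,I]
Op 2: C0 read [C0 read: already in M, no change] -> [M,I,I]
Op 3: C0 write [C0 write: already M (modified), no change] -> [M,I,I]
Op 4: C0 read [C0 read: already in M, no change] -> [M,I,I]
Op 5: C0 read [C0 read: already in M, no change] -> [M,I,I]
Op 6: C2 write [C2 write: invalidate ['C0=M'] -> C2=M] -> [I,I,M]
Op 7: C0 read [C0 read from I: others=['C2=M'] -> C0=S, others downsized to S] -> [S,I,S]
  -> First S state at op 7; remaining ops need not be traced.

Answer: 7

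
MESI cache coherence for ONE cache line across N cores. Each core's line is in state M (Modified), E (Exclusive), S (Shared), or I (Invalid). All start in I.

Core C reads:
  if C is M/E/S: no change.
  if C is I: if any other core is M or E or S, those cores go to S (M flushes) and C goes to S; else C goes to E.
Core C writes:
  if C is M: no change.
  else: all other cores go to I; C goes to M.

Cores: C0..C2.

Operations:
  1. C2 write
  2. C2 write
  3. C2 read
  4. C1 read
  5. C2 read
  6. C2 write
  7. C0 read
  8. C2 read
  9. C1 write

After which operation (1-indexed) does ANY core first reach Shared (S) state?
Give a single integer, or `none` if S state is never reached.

Answer: 4

Derivation:
Op 1: C2 write [C2 write: invalidate none -> C2=M] -> [I,I,M]
Op 2: C2 write [C2 write: already M (modified), no change] -> [I,I,M]
Op 3: C2 read [C2 read: already in M, no change] -> [I,I,M]
Op 4: C1 read [C1 read from I: others=['C2=M'] -> C1=S, others downsized to S] -> [I,S,S]
  -> First S state at op 4; remaining ops need not be traced.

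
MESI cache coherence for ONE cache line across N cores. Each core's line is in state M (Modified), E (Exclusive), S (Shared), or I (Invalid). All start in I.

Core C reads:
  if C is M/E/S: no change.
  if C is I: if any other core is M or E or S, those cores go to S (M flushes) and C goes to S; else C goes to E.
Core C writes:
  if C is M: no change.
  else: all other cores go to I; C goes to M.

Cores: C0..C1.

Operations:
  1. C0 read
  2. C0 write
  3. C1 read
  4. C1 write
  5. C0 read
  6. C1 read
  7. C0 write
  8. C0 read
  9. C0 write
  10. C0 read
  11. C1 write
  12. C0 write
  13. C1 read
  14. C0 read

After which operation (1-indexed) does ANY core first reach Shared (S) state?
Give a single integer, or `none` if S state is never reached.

Op 1: C0 read [C0 read from I: no other sharers -> C0=E (exclusive)] -> [E,I]
Op 2: C0 write [C0 write: invalidate none -> C0=M] -> [M,I]
Op 3: C1 read [C1 read from I: others=['C0=M'] -> C1=S, others downsized to S] -> [S,S]
  -> First S state at op 3; remaining ops need not be traced.

Answer: 3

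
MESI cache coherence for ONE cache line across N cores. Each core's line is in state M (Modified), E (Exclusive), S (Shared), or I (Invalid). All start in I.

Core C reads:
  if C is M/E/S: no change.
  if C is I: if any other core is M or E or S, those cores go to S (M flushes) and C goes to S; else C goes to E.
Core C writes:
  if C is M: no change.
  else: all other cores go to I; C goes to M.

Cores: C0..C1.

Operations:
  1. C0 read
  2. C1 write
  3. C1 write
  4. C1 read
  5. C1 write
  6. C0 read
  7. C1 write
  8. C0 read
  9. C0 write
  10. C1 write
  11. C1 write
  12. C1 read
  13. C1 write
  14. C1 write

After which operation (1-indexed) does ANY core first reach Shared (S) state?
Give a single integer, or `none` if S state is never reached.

Op 1: C0 read [C0 read from I: no other sharers -> C0=E (exclusive)] -> [E,I]
Op 2: C1 write [C1 write: invalidate ['C0=E'] -> C1=M] -> [I,M]
Op 3: C1 write [C1 write: already M (modified), no change] -> [I,M]
Op 4: C1 read [C1 read: already in M, no change] -> [I,M]
Op 5: C1 write [C1 write: already M (modified), no change] -> [I,M]
Op 6: C0 read [C0 read from I: others=['C1=M'] -> C0=S, others downsized to S] -> [S,S]
  -> First S state at op 6; remaining ops need not be traced.

Answer: 6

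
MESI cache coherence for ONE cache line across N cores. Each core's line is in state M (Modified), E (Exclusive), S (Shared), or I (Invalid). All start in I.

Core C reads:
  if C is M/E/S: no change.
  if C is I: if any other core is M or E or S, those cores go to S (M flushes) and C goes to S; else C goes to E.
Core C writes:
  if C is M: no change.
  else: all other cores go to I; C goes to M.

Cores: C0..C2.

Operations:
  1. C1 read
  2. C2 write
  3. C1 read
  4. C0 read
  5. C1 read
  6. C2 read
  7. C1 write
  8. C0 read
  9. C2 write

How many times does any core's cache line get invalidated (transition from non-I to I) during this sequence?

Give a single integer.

Answer: 5

Derivation:
Op 1: C1 read [C1 read from I: no other sharers -> C1=E (exclusive)] -> [I,E,I] (invalidations this op: 0; running total: 0)
Op 2: C2 write [C2 write: invalidate ['C1=E'] -> C2=M] -> [I,I,M] (invalidations this op: 1; running total: 1)
Op 3: C1 read [C1 read from I: others=['C2=M'] -> C1=S, others downsized to S] -> [I,S,S] (invalidations this op: 0; running total: 1)
Op 4: C0 read [C0 read from I: others=['C1=S', 'C2=S'] -> C0=S, others downsized to S] -> [S,S,S] (invalidations this op: 0; running total: 1)
Op 5: C1 read [C1 read: already in S, no change] -> [S,S,S] (invalidations this op: 0; running total: 1)
Op 6: C2 read [C2 read: already in S, no change] -> [S,S,S] (invalidations this op: 0; running total: 1)
Op 7: C1 write [C1 write: invalidate ['C0=S', 'C2=S'] -> C1=M] -> [I,M,I] (invalidations this op: 2; running total: 3)
Op 8: C0 read [C0 read from I: others=['C1=M'] -> C0=S, others downsized to S] -> [S,S,I] (invalidations this op: 0; running total: 3)
Op 9: C2 write [C2 write: invalidate ['C0=S', 'C1=S'] -> C2=M] -> [I,I,M] (invalidations this op: 2; running total: 5)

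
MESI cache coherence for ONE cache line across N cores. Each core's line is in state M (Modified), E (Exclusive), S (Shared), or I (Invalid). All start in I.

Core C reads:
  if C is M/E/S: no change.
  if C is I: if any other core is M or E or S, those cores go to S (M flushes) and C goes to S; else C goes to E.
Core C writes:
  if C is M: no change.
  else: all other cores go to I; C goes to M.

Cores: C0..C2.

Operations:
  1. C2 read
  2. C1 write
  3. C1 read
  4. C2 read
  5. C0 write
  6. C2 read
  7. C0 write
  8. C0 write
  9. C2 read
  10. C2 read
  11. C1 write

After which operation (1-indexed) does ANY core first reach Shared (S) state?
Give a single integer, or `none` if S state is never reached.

Op 1: C2 read [C2 read from I: no other sharers -> C2=E (exclusive)] -> [I,I,E]
Op 2: C1 write [C1 write: invalidate ['C2=E'] -> C1=M] -> [I,M,I]
Op 3: C1 read [C1 read: already in M, no change] -> [I,M,I]
Op 4: C2 read [C2 read from I: others=['C1=M'] -> C2=S, others downsized to S] -> [I,S,S]
  -> First S state at op 4; remaining ops need not be traced.

Answer: 4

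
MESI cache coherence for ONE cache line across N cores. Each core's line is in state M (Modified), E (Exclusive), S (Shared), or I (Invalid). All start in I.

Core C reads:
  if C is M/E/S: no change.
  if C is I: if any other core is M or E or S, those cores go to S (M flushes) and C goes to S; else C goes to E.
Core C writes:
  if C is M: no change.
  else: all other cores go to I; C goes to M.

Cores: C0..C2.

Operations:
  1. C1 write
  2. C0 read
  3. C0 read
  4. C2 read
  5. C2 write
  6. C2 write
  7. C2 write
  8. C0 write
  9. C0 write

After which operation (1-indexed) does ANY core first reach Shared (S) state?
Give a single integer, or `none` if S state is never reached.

Op 1: C1 write [C1 write: invalidate none -> C1=M] -> [I,M,I]
Op 2: C0 read [C0 read from I: others=['C1=M'] -> C0=S, others downsized to S] -> [S,S,I]
  -> First S state at op 2; remaining ops need not be traced.

Answer: 2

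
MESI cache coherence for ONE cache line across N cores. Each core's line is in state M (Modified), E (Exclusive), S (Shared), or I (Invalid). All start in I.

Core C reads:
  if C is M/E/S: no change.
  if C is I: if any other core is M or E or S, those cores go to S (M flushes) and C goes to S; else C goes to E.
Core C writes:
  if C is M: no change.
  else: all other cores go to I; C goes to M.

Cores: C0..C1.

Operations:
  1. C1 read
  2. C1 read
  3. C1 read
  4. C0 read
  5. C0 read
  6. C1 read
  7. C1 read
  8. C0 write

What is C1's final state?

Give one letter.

Op 1: C1 read [C1 read from I: no other sharers -> C1=E (exclusive)] -> [I,E]
Op 2: C1 read [C1 read: already in E, no change] -> [I,E]
Op 3: C1 read [C1 read: already in E, no change] -> [I,E]
Op 4: C0 read [C0 read from I: others=['C1=E'] -> C0=S, others downsized to S] -> [S,S]
Op 5: C0 read [C0 read: already in S, no change] -> [S,S]
Op 6: C1 read [C1 read: already in S, no change] -> [S,S]
Op 7: C1 read [C1 read: already in S, no change] -> [S,S]
Op 8: C0 write [C0 write: invalidate ['C1=S'] -> C0=M] -> [M,I]

Answer: I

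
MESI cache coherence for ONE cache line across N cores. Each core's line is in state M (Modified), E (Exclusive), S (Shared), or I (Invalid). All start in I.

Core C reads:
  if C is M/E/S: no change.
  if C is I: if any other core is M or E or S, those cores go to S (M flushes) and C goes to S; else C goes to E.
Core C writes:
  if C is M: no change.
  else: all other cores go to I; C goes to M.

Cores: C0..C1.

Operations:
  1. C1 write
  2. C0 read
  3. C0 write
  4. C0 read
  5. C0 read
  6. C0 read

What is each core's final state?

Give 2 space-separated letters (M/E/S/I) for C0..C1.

Answer: M I

Derivation:
Op 1: C1 write [C1 write: invalidate none -> C1=M] -> [I,M]
Op 2: C0 read [C0 read from I: others=['C1=M'] -> C0=S, others downsized to S] -> [S,S]
Op 3: C0 write [C0 write: invalidate ['C1=S'] -> C0=M] -> [M,I]
Op 4: C0 read [C0 read: already in M, no change] -> [M,I]
Op 5: C0 read [C0 read: already in M, no change] -> [M,I]
Op 6: C0 read [C0 read: already in M, no change] -> [M,I]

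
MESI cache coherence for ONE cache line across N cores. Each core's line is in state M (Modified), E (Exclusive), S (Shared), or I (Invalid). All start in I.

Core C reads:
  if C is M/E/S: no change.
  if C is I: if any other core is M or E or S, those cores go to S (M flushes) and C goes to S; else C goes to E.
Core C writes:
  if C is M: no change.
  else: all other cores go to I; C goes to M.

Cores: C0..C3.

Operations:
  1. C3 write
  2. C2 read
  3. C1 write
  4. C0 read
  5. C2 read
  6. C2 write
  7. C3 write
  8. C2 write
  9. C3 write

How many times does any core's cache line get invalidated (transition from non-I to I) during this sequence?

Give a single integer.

Op 1: C3 write [C3 write: invalidate none -> C3=M] -> [I,I,I,M] (invalidations this op: 0; running total: 0)
Op 2: C2 read [C2 read from I: others=['C3=M'] -> C2=S, others downsized to S] -> [I,I,S,S] (invalidations this op: 0; running total: 0)
Op 3: C1 write [C1 write: invalidate ['C2=S', 'C3=S'] -> C1=M] -> [I,M,I,I] (invalidations this op: 2; running total: 2)
Op 4: C0 read [C0 read from I: others=['C1=M'] -> C0=S, others downsized to S] -> [S,S,I,I] (invalidations this op: 0; running total: 2)
Op 5: C2 read [C2 read from I: others=['C0=S', 'C1=S'] -> C2=S, others downsized to S] -> [S,S,S,I] (invalidations this op: 0; running total: 2)
Op 6: C2 write [C2 write: invalidate ['C0=S', 'C1=S'] -> C2=M] -> [I,I,M,I] (invalidations this op: 2; running total: 4)
Op 7: C3 write [C3 write: invalidate ['C2=M'] -> C3=M] -> [I,I,I,M] (invalidations this op: 1; running total: 5)
Op 8: C2 write [C2 write: invalidate ['C3=M'] -> C2=M] -> [I,I,M,I] (invalidations this op: 1; running total: 6)
Op 9: C3 write [C3 write: invalidate ['C2=M'] -> C3=M] -> [I,I,I,M] (invalidations this op: 1; running total: 7)

Answer: 7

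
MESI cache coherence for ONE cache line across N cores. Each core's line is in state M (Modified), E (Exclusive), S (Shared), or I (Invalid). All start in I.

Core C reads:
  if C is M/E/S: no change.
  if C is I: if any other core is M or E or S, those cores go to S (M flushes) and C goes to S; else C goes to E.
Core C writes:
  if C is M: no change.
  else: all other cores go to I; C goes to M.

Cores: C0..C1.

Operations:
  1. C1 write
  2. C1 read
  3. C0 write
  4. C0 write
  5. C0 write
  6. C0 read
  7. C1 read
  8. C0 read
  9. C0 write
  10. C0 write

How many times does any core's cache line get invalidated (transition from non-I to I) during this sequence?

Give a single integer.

Op 1: C1 write [C1 write: invalidate none -> C1=M] -> [I,M] (invalidations this op: 0; running total: 0)
Op 2: C1 read [C1 read: already in M, no change] -> [I,M] (invalidations this op: 0; running total: 0)
Op 3: C0 write [C0 write: invalidate ['C1=M'] -> C0=M] -> [M,I] (invalidations this op: 1; running total: 1)
Op 4: C0 write [C0 write: already M (modified), no change] -> [M,I] (invalidations this op: 0; running total: 1)
Op 5: C0 write [C0 write: already M (modified), no change] -> [M,I] (invalidations this op: 0; running total: 1)
Op 6: C0 read [C0 read: already in M, no change] -> [M,I] (invalidations this op: 0; running total: 1)
Op 7: C1 read [C1 read from I: others=['C0=M'] -> C1=S, others downsized to S] -> [S,S] (invalidations this op: 0; running total: 1)
Op 8: C0 read [C0 read: already in S, no change] -> [S,S] (invalidations this op: 0; running total: 1)
Op 9: C0 write [C0 write: invalidate ['C1=S'] -> C0=M] -> [M,I] (invalidations this op: 1; running total: 2)
Op 10: C0 write [C0 write: already M (modified), no change] -> [M,I] (invalidations this op: 0; running total: 2)

Answer: 2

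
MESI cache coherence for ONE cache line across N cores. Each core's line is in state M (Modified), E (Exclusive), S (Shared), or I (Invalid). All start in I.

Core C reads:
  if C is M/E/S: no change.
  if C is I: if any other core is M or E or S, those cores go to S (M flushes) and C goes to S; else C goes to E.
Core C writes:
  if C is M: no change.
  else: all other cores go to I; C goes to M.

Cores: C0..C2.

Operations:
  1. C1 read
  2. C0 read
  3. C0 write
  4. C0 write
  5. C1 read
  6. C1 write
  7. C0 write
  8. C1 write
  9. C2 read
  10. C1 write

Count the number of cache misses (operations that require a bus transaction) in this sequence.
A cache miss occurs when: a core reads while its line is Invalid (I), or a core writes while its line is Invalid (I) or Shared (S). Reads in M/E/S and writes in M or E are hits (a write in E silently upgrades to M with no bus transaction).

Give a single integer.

Answer: 9

Derivation:
Op 1: C1 read [C1 read from I: no other sharers -> C1=E (exclusive)] -> [I,E,I] [MISS #1: read from I]
Op 2: C0 read [C0 read from I: others=['C1=E'] -> C0=S, others downsized to S] -> [S,S,I] [MISS #2: read from I]
Op 3: C0 write [C0 write: invalidate ['C1=S'] -> C0=M] -> [M,I,I] [MISS #3: write from S]
Op 4: C0 write [C0 write: already M (modified), no change] -> [M,I,I] [hit: write from M]
Op 5: C1 read [C1 read from I: others=['C0=M'] -> C1=S, others downsized to S] -> [S,S,I] [MISS #4: read from I]
Op 6: C1 write [C1 write: invalidate ['C0=S'] -> C1=M] -> [I,M,I] [MISS #5: write from S]
Op 7: C0 write [C0 write: invalidate ['C1=M'] -> C0=M] -> [M,I,I] [MISS #6: write from I]
Op 8: C1 write [C1 write: invalidate ['C0=M'] -> C1=M] -> [I,M,I] [MISS #7: write from I]
Op 9: C2 read [C2 read from I: others=['C1=M'] -> C2=S, others downsized to S] -> [I,S,S] [MISS #8: read from I]
Op 10: C1 write [C1 write: invalidate ['C2=S'] -> C1=M] -> [I,M,I] [MISS #9: write from S]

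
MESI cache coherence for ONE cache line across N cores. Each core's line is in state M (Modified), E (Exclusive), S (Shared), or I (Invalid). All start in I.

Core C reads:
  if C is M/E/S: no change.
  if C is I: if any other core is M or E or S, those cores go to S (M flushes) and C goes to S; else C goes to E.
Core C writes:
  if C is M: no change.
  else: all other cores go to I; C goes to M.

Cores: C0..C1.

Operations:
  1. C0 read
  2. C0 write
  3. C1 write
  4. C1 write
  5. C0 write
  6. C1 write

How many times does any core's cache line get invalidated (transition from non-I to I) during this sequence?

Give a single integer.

Answer: 3

Derivation:
Op 1: C0 read [C0 read from I: no other sharers -> C0=E (exclusive)] -> [E,I] (invalidations this op: 0; running total: 0)
Op 2: C0 write [C0 write: invalidate none -> C0=M] -> [M,I] (invalidations this op: 0; running total: 0)
Op 3: C1 write [C1 write: invalidate ['C0=M'] -> C1=M] -> [I,M] (invalidations this op: 1; running total: 1)
Op 4: C1 write [C1 write: already M (modified), no change] -> [I,M] (invalidations this op: 0; running total: 1)
Op 5: C0 write [C0 write: invalidate ['C1=M'] -> C0=M] -> [M,I] (invalidations this op: 1; running total: 2)
Op 6: C1 write [C1 write: invalidate ['C0=M'] -> C1=M] -> [I,M] (invalidations this op: 1; running total: 3)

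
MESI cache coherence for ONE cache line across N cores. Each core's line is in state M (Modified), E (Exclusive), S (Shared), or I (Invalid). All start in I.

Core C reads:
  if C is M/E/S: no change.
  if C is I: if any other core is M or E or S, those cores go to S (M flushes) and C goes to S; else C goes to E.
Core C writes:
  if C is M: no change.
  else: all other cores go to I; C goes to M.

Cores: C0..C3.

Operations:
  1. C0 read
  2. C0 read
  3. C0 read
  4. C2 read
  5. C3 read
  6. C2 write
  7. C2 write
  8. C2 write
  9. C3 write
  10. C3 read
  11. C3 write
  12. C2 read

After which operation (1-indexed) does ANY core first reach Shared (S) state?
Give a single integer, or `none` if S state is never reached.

Answer: 4

Derivation:
Op 1: C0 read [C0 read from I: no other sharers -> C0=E (exclusive)] -> [E,I,I,I]
Op 2: C0 read [C0 read: already in E, no change] -> [E,I,I,I]
Op 3: C0 read [C0 read: already in E, no change] -> [E,I,I,I]
Op 4: C2 read [C2 read from I: others=['C0=E'] -> C2=S, others downsized to S] -> [S,I,S,I]
  -> First S state at op 4; remaining ops need not be traced.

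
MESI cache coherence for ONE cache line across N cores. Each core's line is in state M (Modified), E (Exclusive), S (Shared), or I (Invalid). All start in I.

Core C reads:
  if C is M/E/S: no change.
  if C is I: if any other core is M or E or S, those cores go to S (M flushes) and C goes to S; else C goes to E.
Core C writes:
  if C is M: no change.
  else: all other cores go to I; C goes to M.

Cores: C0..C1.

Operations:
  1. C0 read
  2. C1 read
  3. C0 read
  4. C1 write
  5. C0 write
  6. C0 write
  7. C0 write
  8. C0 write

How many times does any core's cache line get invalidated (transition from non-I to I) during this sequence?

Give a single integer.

Answer: 2

Derivation:
Op 1: C0 read [C0 read from I: no other sharers -> C0=E (exclusive)] -> [E,I] (invalidations this op: 0; running total: 0)
Op 2: C1 read [C1 read from I: others=['C0=E'] -> C1=S, others downsized to S] -> [S,S] (invalidations this op: 0; running total: 0)
Op 3: C0 read [C0 read: already in S, no change] -> [S,S] (invalidations this op: 0; running total: 0)
Op 4: C1 write [C1 write: invalidate ['C0=S'] -> C1=M] -> [I,M] (invalidations this op: 1; running total: 1)
Op 5: C0 write [C0 write: invalidate ['C1=M'] -> C0=M] -> [M,I] (invalidations this op: 1; running total: 2)
Op 6: C0 write [C0 write: already M (modified), no change] -> [M,I] (invalidations this op: 0; running total: 2)
Op 7: C0 write [C0 write: already M (modified), no change] -> [M,I] (invalidations this op: 0; running total: 2)
Op 8: C0 write [C0 write: already M (modified), no change] -> [M,I] (invalidations this op: 0; running total: 2)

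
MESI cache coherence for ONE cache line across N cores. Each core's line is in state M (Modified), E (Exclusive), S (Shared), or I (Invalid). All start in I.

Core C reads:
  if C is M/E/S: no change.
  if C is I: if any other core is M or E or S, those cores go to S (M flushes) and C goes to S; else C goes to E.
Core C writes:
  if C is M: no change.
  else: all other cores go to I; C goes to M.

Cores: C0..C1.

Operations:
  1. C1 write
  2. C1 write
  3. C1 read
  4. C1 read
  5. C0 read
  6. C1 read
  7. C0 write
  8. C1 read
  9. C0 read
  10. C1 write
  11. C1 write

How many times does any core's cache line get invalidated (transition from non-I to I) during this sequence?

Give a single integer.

Answer: 2

Derivation:
Op 1: C1 write [C1 write: invalidate none -> C1=M] -> [I,M] (invalidations this op: 0; running total: 0)
Op 2: C1 write [C1 write: already M (modified), no change] -> [I,M] (invalidations this op: 0; running total: 0)
Op 3: C1 read [C1 read: already in M, no change] -> [I,M] (invalidations this op: 0; running total: 0)
Op 4: C1 read [C1 read: already in M, no change] -> [I,M] (invalidations this op: 0; running total: 0)
Op 5: C0 read [C0 read from I: others=['C1=M'] -> C0=S, others downsized to S] -> [S,S] (invalidations this op: 0; running total: 0)
Op 6: C1 read [C1 read: already in S, no change] -> [S,S] (invalidations this op: 0; running total: 0)
Op 7: C0 write [C0 write: invalidate ['C1=S'] -> C0=M] -> [M,I] (invalidations this op: 1; running total: 1)
Op 8: C1 read [C1 read from I: others=['C0=M'] -> C1=S, others downsized to S] -> [S,S] (invalidations this op: 0; running total: 1)
Op 9: C0 read [C0 read: already in S, no change] -> [S,S] (invalidations this op: 0; running total: 1)
Op 10: C1 write [C1 write: invalidate ['C0=S'] -> C1=M] -> [I,M] (invalidations this op: 1; running total: 2)
Op 11: C1 write [C1 write: already M (modified), no change] -> [I,M] (invalidations this op: 0; running total: 2)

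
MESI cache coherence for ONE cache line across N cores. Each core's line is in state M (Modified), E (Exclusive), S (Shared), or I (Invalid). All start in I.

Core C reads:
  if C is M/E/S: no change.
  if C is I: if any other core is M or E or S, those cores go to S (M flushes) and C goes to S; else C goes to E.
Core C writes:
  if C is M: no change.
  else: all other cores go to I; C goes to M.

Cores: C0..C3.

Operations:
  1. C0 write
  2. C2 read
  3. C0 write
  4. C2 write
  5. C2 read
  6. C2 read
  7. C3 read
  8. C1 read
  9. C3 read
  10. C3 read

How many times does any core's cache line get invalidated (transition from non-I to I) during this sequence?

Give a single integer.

Op 1: C0 write [C0 write: invalidate none -> C0=M] -> [M,I,I,I] (invalidations this op: 0; running total: 0)
Op 2: C2 read [C2 read from I: others=['C0=M'] -> C2=S, others downsized to S] -> [S,I,S,I] (invalidations this op: 0; running total: 0)
Op 3: C0 write [C0 write: invalidate ['C2=S'] -> C0=M] -> [M,I,I,I] (invalidations this op: 1; running total: 1)
Op 4: C2 write [C2 write: invalidate ['C0=M'] -> C2=M] -> [I,I,M,I] (invalidations this op: 1; running total: 2)
Op 5: C2 read [C2 read: already in M, no change] -> [I,I,M,I] (invalidations this op: 0; running total: 2)
Op 6: C2 read [C2 read: already in M, no change] -> [I,I,M,I] (invalidations this op: 0; running total: 2)
Op 7: C3 read [C3 read from I: others=['C2=M'] -> C3=S, others downsized to S] -> [I,I,S,S] (invalidations this op: 0; running total: 2)
Op 8: C1 read [C1 read from I: others=['C2=S', 'C3=S'] -> C1=S, others downsized to S] -> [I,S,S,S] (invalidations this op: 0; running total: 2)
Op 9: C3 read [C3 read: already in S, no change] -> [I,S,S,S] (invalidations this op: 0; running total: 2)
Op 10: C3 read [C3 read: already in S, no change] -> [I,S,S,S] (invalidations this op: 0; running total: 2)

Answer: 2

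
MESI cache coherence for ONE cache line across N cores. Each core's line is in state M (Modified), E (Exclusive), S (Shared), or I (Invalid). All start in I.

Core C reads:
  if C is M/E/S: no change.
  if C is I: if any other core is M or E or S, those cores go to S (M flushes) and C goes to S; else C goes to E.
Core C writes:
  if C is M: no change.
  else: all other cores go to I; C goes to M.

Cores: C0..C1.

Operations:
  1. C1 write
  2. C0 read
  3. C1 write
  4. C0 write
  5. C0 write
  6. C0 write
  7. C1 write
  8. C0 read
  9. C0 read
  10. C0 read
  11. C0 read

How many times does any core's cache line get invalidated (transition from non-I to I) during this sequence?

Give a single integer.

Op 1: C1 write [C1 write: invalidate none -> C1=M] -> [I,M] (invalidations this op: 0; running total: 0)
Op 2: C0 read [C0 read from I: others=['C1=M'] -> C0=S, others downsized to S] -> [S,S] (invalidations this op: 0; running total: 0)
Op 3: C1 write [C1 write: invalidate ['C0=S'] -> C1=M] -> [I,M] (invalidations this op: 1; running total: 1)
Op 4: C0 write [C0 write: invalidate ['C1=M'] -> C0=M] -> [M,I] (invalidations this op: 1; running total: 2)
Op 5: C0 write [C0 write: already M (modified), no change] -> [M,I] (invalidations this op: 0; running total: 2)
Op 6: C0 write [C0 write: already M (modified), no change] -> [M,I] (invalidations this op: 0; running total: 2)
Op 7: C1 write [C1 write: invalidate ['C0=M'] -> C1=M] -> [I,M] (invalidations this op: 1; running total: 3)
Op 8: C0 read [C0 read from I: others=['C1=M'] -> C0=S, others downsized to S] -> [S,S] (invalidations this op: 0; running total: 3)
Op 9: C0 read [C0 read: already in S, no change] -> [S,S] (invalidations this op: 0; running total: 3)
Op 10: C0 read [C0 read: already in S, no change] -> [S,S] (invalidations this op: 0; running total: 3)
Op 11: C0 read [C0 read: already in S, no change] -> [S,S] (invalidations this op: 0; running total: 3)

Answer: 3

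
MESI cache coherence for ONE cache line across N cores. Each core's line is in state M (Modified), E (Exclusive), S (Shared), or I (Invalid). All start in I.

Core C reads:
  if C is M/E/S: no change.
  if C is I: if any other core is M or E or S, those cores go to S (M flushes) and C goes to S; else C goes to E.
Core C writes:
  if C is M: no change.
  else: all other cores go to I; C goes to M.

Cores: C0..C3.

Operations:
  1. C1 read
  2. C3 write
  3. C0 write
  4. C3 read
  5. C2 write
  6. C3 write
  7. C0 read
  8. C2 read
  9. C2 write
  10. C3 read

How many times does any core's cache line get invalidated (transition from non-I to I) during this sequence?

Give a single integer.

Answer: 7

Derivation:
Op 1: C1 read [C1 read from I: no other sharers -> C1=E (exclusive)] -> [I,E,I,I] (invalidations this op: 0; running total: 0)
Op 2: C3 write [C3 write: invalidate ['C1=E'] -> C3=M] -> [I,I,I,M] (invalidations this op: 1; running total: 1)
Op 3: C0 write [C0 write: invalidate ['C3=M'] -> C0=M] -> [M,I,I,I] (invalidations this op: 1; running total: 2)
Op 4: C3 read [C3 read from I: others=['C0=M'] -> C3=S, others downsized to S] -> [S,I,I,S] (invalidations this op: 0; running total: 2)
Op 5: C2 write [C2 write: invalidate ['C0=S', 'C3=S'] -> C2=M] -> [I,I,M,I] (invalidations this op: 2; running total: 4)
Op 6: C3 write [C3 write: invalidate ['C2=M'] -> C3=M] -> [I,I,I,M] (invalidations this op: 1; running total: 5)
Op 7: C0 read [C0 read from I: others=['C3=M'] -> C0=S, others downsized to S] -> [S,I,I,S] (invalidations this op: 0; running total: 5)
Op 8: C2 read [C2 read from I: others=['C0=S', 'C3=S'] -> C2=S, others downsized to S] -> [S,I,S,S] (invalidations this op: 0; running total: 5)
Op 9: C2 write [C2 write: invalidate ['C0=S', 'C3=S'] -> C2=M] -> [I,I,M,I] (invalidations this op: 2; running total: 7)
Op 10: C3 read [C3 read from I: others=['C2=M'] -> C3=S, others downsized to S] -> [I,I,S,S] (invalidations this op: 0; running total: 7)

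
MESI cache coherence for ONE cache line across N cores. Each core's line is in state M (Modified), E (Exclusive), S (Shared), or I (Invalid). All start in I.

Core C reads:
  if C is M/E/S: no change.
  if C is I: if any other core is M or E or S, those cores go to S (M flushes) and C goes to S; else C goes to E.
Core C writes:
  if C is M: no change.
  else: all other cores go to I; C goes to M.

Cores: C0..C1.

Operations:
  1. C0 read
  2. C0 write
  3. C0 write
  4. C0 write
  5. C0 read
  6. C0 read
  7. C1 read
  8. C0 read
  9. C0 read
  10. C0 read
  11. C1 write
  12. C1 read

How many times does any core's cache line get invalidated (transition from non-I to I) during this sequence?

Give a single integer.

Answer: 1

Derivation:
Op 1: C0 read [C0 read from I: no other sharers -> C0=E (exclusive)] -> [E,I] (invalidations this op: 0; running total: 0)
Op 2: C0 write [C0 write: invalidate none -> C0=M] -> [M,I] (invalidations this op: 0; running total: 0)
Op 3: C0 write [C0 write: already M (modified), no change] -> [M,I] (invalidations this op: 0; running total: 0)
Op 4: C0 write [C0 write: already M (modified), no change] -> [M,I] (invalidations this op: 0; running total: 0)
Op 5: C0 read [C0 read: already in M, no change] -> [M,I] (invalidations this op: 0; running total: 0)
Op 6: C0 read [C0 read: already in M, no change] -> [M,I] (invalidations this op: 0; running total: 0)
Op 7: C1 read [C1 read from I: others=['C0=M'] -> C1=S, others downsized to S] -> [S,S] (invalidations this op: 0; running total: 0)
Op 8: C0 read [C0 read: already in S, no change] -> [S,S] (invalidations this op: 0; running total: 0)
Op 9: C0 read [C0 read: already in S, no change] -> [S,S] (invalidations this op: 0; running total: 0)
Op 10: C0 read [C0 read: already in S, no change] -> [S,S] (invalidations this op: 0; running total: 0)
Op 11: C1 write [C1 write: invalidate ['C0=S'] -> C1=M] -> [I,M] (invalidations this op: 1; running total: 1)
Op 12: C1 read [C1 read: already in M, no change] -> [I,M] (invalidations this op: 0; running total: 1)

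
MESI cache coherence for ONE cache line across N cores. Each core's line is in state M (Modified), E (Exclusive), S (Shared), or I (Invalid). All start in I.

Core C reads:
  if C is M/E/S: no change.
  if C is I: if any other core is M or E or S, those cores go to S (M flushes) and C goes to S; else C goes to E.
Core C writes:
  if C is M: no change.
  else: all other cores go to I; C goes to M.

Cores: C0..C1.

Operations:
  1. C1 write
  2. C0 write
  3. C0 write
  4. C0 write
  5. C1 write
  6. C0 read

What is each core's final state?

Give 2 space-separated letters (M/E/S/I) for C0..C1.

Answer: S S

Derivation:
Op 1: C1 write [C1 write: invalidate none -> C1=M] -> [I,M]
Op 2: C0 write [C0 write: invalidate ['C1=M'] -> C0=M] -> [M,I]
Op 3: C0 write [C0 write: already M (modified), no change] -> [M,I]
Op 4: C0 write [C0 write: already M (modified), no change] -> [M,I]
Op 5: C1 write [C1 write: invalidate ['C0=M'] -> C1=M] -> [I,M]
Op 6: C0 read [C0 read from I: others=['C1=M'] -> C0=S, others downsized to S] -> [S,S]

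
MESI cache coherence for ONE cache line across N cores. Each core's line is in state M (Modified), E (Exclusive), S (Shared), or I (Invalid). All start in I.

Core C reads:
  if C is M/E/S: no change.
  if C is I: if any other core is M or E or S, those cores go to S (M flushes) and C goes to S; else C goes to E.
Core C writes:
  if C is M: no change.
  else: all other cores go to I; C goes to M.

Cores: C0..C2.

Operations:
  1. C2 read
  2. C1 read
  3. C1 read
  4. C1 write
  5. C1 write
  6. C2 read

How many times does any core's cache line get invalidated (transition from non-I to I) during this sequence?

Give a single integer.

Op 1: C2 read [C2 read from I: no other sharers -> C2=E (exclusive)] -> [I,I,E] (invalidations this op: 0; running total: 0)
Op 2: C1 read [C1 read from I: others=['C2=E'] -> C1=S, others downsized to S] -> [I,S,S] (invalidations this op: 0; running total: 0)
Op 3: C1 read [C1 read: already in S, no change] -> [I,S,S] (invalidations this op: 0; running total: 0)
Op 4: C1 write [C1 write: invalidate ['C2=S'] -> C1=M] -> [I,M,I] (invalidations this op: 1; running total: 1)
Op 5: C1 write [C1 write: already M (modified), no change] -> [I,M,I] (invalidations this op: 0; running total: 1)
Op 6: C2 read [C2 read from I: others=['C1=M'] -> C2=S, others downsized to S] -> [I,S,S] (invalidations this op: 0; running total: 1)

Answer: 1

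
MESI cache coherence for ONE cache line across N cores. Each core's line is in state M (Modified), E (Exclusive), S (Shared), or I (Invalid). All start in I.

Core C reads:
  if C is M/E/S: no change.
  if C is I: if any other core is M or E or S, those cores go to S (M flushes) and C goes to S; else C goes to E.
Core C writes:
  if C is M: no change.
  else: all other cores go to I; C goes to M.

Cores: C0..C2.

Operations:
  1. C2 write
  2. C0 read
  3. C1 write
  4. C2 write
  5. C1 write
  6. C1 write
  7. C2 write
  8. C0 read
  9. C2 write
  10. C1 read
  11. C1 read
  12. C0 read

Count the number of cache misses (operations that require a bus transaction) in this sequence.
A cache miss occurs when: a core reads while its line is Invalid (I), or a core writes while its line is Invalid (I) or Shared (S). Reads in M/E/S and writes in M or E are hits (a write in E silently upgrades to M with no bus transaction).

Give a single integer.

Op 1: C2 write [C2 write: invalidate none -> C2=M] -> [I,I,M] [MISS #1: write from I]
Op 2: C0 read [C0 read from I: others=['C2=M'] -> C0=S, others downsized to S] -> [S,I,S] [MISS #2: read from I]
Op 3: C1 write [C1 write: invalidate ['C0=S', 'C2=S'] -> C1=M] -> [I,M,I] [MISS #3: write from I]
Op 4: C2 write [C2 write: invalidate ['C1=M'] -> C2=M] -> [I,I,M] [MISS #4: write from I]
Op 5: C1 write [C1 write: invalidate ['C2=M'] -> C1=M] -> [I,M,I] [MISS #5: write from I]
Op 6: C1 write [C1 write: already M (modified), no change] -> [I,M,I] [hit: write from M]
Op 7: C2 write [C2 write: invalidate ['C1=M'] -> C2=M] -> [I,I,M] [MISS #6: write from I]
Op 8: C0 read [C0 read from I: others=['C2=M'] -> C0=S, others downsized to S] -> [S,I,S] [MISS #7: read from I]
Op 9: C2 write [C2 write: invalidate ['C0=S'] -> C2=M] -> [I,I,M] [MISS #8: write from S]
Op 10: C1 read [C1 read from I: others=['C2=M'] -> C1=S, others downsized to S] -> [I,S,S] [MISS #9: read from I]
Op 11: C1 read [C1 read: already in S, no change] -> [I,S,S] [hit: read from S]
Op 12: C0 read [C0 read from I: others=['C1=S', 'C2=S'] -> C0=S, others downsized to S] -> [S,S,S] [MISS #10: read from I]

Answer: 10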